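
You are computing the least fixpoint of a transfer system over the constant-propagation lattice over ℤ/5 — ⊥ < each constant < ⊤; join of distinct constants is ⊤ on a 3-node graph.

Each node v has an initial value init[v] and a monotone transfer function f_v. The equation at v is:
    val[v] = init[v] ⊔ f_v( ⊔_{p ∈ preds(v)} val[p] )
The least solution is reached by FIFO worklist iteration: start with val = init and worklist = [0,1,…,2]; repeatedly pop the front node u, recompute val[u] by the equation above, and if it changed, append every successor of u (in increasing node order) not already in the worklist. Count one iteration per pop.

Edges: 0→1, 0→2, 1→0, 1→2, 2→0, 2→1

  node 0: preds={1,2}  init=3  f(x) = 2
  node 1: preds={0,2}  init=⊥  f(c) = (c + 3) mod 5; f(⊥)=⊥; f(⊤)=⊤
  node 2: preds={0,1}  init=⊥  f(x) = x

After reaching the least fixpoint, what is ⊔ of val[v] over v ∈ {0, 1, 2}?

Iteration log — 5 steps:
  step 1. node 0  ⊔preds=⊥  new=⊤  old=3  +wl: 
  step 2. node 1  ⊔preds=⊤  new=⊤  old=⊥  +wl: 0
  step 3. node 2  ⊔preds=⊤  new=⊤  old=⊥  +wl: 1
  step 4. node 0  ⊔preds=⊤  new=⊤  stable
  step 5. node 1  ⊔preds=⊤  new=⊤  stable

Least fixpoint reached:
  node 0: ⊤
  node 1: ⊤
  node 2: ⊤

⊤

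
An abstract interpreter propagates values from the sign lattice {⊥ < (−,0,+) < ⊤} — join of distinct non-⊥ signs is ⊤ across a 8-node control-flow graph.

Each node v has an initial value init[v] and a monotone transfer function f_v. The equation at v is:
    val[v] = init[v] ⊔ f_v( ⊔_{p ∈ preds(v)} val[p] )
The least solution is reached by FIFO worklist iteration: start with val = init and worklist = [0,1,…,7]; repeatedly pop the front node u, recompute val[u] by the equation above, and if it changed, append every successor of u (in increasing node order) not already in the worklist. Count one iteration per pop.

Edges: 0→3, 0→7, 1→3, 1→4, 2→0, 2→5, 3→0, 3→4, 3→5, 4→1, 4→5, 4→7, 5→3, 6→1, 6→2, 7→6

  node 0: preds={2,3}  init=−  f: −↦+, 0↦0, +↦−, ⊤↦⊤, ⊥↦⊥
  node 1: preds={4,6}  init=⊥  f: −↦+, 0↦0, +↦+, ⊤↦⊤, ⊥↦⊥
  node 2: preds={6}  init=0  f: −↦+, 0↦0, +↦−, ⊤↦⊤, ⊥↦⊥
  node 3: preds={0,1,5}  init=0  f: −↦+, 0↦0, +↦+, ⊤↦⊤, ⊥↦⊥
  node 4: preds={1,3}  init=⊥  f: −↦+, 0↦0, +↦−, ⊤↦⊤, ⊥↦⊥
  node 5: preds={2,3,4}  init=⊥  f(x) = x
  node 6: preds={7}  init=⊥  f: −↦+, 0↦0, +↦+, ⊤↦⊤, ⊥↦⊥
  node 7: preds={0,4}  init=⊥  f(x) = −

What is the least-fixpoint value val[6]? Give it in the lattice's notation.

Trace (17 dequeues):
  [1] u=0 | in 0 | out ⊤ | prev − | push {}
  [2] u=1 | in ⊥ | out ⊥ | ==
  [3] u=2 | in ⊥ | out 0 | ==
  [4] u=3 | in ⊤ | out ⊤ | prev 0 | push {0}
  [5] u=4 | in ⊤ | out ⊤ | prev ⊥ | push {1}
  [6] u=5 | in ⊤ | out ⊤ | prev ⊥ | push {3}
  [7] u=6 | in ⊥ | out ⊥ | ==
  [8] u=7 | in ⊤ | out − | prev ⊥ | push {6}
  [9] u=0 | in ⊤ | out ⊤ | ==
  [10] u=1 | in ⊤ | out ⊤ | prev ⊥ | push {4}
  [11] u=3 | in ⊤ | out ⊤ | ==
  [12] u=6 | in − | out + | prev ⊥ | push {1,2}
  [13] u=4 | in ⊤ | out ⊤ | ==
  [14] u=1 | in ⊤ | out ⊤ | ==
  [15] u=2 | in + | out ⊤ | prev 0 | push {0,5}
  [16] u=0 | in ⊤ | out ⊤ | ==
  [17] u=5 | in ⊤ | out ⊤ | ==

Converged values:
  [0] ⊤
  [1] ⊤
  [2] ⊤
  [3] ⊤
  [4] ⊤
  [5] ⊤
  [6] +
  [7] −

+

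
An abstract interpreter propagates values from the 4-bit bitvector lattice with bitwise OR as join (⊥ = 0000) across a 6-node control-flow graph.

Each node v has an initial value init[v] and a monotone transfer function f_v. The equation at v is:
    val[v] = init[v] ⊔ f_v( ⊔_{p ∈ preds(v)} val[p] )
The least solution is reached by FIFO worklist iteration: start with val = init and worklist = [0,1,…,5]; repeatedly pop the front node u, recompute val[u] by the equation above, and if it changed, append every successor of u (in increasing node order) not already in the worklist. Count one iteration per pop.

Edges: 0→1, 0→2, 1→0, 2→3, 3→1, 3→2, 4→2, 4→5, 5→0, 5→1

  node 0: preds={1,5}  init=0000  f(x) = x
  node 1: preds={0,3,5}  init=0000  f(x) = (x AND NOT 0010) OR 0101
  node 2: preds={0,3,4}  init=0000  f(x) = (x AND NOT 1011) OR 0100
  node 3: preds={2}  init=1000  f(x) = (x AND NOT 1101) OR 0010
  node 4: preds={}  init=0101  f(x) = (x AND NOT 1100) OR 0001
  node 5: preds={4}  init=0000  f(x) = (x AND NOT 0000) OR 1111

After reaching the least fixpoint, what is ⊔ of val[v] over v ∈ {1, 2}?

Worklist (9 pops):
  #1 pop 0: in=0000 → 0000 (no change)
  #2 pop 1: in=1000 → 1101 (was 0000); enqueue [0]
  #3 pop 2: in=1101 → 0100 (was 0000); enqueue []
  #4 pop 3: in=0100 → 1010 (was 1000); enqueue [1,2]
  #5 pop 4: in=0000 → 0101 (no change)
  #6 pop 5: in=0101 → 1111 (was 0000); enqueue []
  #7 pop 0: in=1111 → 1111 (was 0000); enqueue []
  #8 pop 1: in=1111 → 1101 (no change)
  #9 pop 2: in=1111 → 0100 (no change)

Fixpoint:
  val[0] = 1111
  val[1] = 1101
  val[2] = 0100
  val[3] = 1010
  val[4] = 0101
  val[5] = 1111

1101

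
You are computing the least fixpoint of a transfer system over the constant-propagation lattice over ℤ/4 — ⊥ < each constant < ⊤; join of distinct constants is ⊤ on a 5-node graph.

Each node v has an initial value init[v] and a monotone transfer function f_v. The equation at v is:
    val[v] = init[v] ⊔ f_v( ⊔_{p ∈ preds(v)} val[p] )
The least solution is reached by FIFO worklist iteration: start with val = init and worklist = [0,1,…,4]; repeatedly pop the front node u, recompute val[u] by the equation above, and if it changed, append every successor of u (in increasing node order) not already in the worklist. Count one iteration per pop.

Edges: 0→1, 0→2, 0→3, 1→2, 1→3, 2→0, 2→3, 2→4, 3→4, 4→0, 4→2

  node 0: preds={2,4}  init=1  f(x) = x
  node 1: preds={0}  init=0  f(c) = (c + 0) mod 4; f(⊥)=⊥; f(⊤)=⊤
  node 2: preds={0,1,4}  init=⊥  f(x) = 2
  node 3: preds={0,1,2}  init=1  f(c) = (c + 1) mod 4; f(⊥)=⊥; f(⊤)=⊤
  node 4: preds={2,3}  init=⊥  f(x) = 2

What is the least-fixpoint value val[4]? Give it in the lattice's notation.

Iteration log — 9 steps:
  step 1. node 0  ⊔preds=⊥  new=1  stable
  step 2. node 1  ⊔preds=1  new=⊤  old=0  +wl: 
  step 3. node 2  ⊔preds=⊤  new=2  old=⊥  +wl: 0
  step 4. node 3  ⊔preds=⊤  new=⊤  old=1  +wl: 
  step 5. node 4  ⊔preds=⊤  new=2  old=⊥  +wl: 2
  step 6. node 0  ⊔preds=2  new=⊤  old=1  +wl: 1,3
  step 7. node 2  ⊔preds=⊤  new=2  stable
  step 8. node 1  ⊔preds=⊤  new=⊤  stable
  step 9. node 3  ⊔preds=⊤  new=⊤  stable

Least fixpoint reached:
  node 0: ⊤
  node 1: ⊤
  node 2: 2
  node 3: ⊤
  node 4: 2

2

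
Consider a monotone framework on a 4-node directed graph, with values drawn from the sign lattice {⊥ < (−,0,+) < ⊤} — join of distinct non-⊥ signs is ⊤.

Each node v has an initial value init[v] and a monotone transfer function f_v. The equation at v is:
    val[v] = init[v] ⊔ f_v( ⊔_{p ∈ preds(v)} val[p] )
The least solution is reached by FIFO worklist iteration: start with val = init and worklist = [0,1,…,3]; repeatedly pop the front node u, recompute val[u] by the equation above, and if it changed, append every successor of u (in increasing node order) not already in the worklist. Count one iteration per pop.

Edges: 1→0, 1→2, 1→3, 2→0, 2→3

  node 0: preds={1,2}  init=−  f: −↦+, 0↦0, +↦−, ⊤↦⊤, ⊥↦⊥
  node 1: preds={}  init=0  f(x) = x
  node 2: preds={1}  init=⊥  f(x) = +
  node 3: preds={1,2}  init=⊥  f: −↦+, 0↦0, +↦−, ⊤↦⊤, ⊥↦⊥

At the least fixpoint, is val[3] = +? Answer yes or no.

no

Worklist (5 pops):
  #1 pop 0: in=0 → ⊤ (was −); enqueue []
  #2 pop 1: in=⊥ → 0 (no change)
  #3 pop 2: in=0 → + (was ⊥); enqueue [0]
  #4 pop 3: in=⊤ → ⊤ (was ⊥); enqueue []
  #5 pop 0: in=⊤ → ⊤ (no change)

Fixpoint:
  val[0] = ⊤
  val[1] = 0
  val[2] = +
  val[3] = ⊤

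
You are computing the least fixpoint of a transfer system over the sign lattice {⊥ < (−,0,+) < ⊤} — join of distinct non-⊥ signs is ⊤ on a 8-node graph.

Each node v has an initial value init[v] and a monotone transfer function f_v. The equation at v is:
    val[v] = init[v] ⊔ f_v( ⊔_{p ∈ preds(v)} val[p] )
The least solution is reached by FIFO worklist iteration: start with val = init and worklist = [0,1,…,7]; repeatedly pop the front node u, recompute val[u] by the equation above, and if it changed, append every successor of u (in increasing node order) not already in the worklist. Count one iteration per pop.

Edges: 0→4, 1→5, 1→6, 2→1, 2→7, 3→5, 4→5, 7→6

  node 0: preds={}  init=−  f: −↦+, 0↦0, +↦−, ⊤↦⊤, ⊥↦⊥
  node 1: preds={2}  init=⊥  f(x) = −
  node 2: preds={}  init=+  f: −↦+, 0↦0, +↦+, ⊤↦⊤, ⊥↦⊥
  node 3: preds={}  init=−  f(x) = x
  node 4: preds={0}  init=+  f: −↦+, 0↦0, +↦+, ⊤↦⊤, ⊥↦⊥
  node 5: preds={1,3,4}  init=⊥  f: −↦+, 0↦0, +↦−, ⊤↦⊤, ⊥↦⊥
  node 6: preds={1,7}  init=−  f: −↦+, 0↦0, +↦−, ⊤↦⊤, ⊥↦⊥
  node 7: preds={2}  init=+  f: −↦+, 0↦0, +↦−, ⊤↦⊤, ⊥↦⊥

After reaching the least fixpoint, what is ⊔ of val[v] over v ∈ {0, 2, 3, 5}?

⊤

Worklist (9 pops):
  #1 pop 0: in=⊥ → − (no change)
  #2 pop 1: in=+ → − (was ⊥); enqueue []
  #3 pop 2: in=⊥ → + (no change)
  #4 pop 3: in=⊥ → − (no change)
  #5 pop 4: in=− → + (no change)
  #6 pop 5: in=⊤ → ⊤ (was ⊥); enqueue []
  #7 pop 6: in=⊤ → ⊤ (was −); enqueue []
  #8 pop 7: in=+ → ⊤ (was +); enqueue [6]
  #9 pop 6: in=⊤ → ⊤ (no change)

Fixpoint:
  val[0] = −
  val[1] = −
  val[2] = +
  val[3] = −
  val[4] = +
  val[5] = ⊤
  val[6] = ⊤
  val[7] = ⊤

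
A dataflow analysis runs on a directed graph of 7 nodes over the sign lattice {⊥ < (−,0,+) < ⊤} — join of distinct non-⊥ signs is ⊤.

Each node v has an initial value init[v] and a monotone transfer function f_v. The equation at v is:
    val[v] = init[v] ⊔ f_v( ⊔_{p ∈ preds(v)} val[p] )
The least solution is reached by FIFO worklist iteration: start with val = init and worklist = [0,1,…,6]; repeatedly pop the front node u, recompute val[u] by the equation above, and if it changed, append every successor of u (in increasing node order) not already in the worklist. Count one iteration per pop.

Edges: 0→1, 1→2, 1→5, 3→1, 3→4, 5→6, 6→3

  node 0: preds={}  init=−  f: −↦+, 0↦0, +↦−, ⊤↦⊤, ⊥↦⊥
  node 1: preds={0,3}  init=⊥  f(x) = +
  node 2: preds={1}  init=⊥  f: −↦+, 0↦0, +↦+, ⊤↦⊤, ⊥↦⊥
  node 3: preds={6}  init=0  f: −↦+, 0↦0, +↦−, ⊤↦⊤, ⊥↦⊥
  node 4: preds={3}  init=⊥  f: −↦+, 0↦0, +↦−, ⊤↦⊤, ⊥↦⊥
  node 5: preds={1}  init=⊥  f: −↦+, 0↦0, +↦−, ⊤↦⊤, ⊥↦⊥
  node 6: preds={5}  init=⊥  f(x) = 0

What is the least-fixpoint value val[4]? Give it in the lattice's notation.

Trace (8 dequeues):
  [1] u=0 | in ⊥ | out − | ==
  [2] u=1 | in ⊤ | out + | prev ⊥ | push {}
  [3] u=2 | in + | out + | prev ⊥ | push {}
  [4] u=3 | in ⊥ | out 0 | ==
  [5] u=4 | in 0 | out 0 | prev ⊥ | push {}
  [6] u=5 | in + | out − | prev ⊥ | push {}
  [7] u=6 | in − | out 0 | prev ⊥ | push {3}
  [8] u=3 | in 0 | out 0 | ==

Converged values:
  [0] −
  [1] +
  [2] +
  [3] 0
  [4] 0
  [5] −
  [6] 0

0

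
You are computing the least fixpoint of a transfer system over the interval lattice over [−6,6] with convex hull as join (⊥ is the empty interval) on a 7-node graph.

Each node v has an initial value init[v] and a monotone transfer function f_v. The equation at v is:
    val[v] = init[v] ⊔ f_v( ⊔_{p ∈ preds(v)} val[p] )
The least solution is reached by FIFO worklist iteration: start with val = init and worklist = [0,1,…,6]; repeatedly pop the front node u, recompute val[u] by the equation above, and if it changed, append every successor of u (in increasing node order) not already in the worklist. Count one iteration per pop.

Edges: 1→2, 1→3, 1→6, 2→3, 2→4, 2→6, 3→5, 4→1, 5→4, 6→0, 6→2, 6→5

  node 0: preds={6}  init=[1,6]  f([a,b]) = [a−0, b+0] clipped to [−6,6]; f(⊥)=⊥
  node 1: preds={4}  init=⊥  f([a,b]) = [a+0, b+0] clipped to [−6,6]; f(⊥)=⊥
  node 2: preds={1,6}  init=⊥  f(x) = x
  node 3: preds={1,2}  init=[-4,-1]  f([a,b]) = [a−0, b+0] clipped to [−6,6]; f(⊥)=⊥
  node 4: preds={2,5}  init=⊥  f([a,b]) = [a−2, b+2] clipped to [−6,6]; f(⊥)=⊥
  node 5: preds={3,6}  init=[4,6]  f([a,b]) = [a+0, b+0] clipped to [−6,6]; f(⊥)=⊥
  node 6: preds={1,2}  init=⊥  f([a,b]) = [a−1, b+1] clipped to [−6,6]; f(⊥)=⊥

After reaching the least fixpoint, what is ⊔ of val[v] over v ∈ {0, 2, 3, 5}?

[-6,6]

Worklist (24 pops):
  #1 pop 0: in=⊥ → [1,6] (no change)
  #2 pop 1: in=⊥ → ⊥ (no change)
  #3 pop 2: in=⊥ → ⊥ (no change)
  #4 pop 3: in=⊥ → [-4,-1] (no change)
  #5 pop 4: in=[4,6] → [2,6] (was ⊥); enqueue [1]
  #6 pop 5: in=[-4,-1] → [-4,6] (was [4,6]); enqueue [4]
  #7 pop 6: in=⊥ → ⊥ (no change)
  #8 pop 1: in=[2,6] → [2,6] (was ⊥); enqueue [2,3,6]
  #9 pop 4: in=[-4,6] → [-6,6] (was [2,6]); enqueue [1]
  #10 pop 2: in=[2,6] → [2,6] (was ⊥); enqueue [4]
  #11 pop 3: in=[2,6] → [-4,6] (was [-4,-1]); enqueue [5]
  #12 pop 6: in=[2,6] → [1,6] (was ⊥); enqueue [0,2]
  #13 pop 1: in=[-6,6] → [-6,6] (was [2,6]); enqueue [3,6]
  #14 pop 4: in=[-4,6] → [-6,6] (no change)
  #15 pop 5: in=[-4,6] → [-4,6] (no change)
  #16 pop 0: in=[1,6] → [1,6] (no change)
  #17 pop 2: in=[-6,6] → [-6,6] (was [2,6]); enqueue [4]
  #18 pop 3: in=[-6,6] → [-6,6] (was [-4,6]); enqueue [5]
  #19 pop 6: in=[-6,6] → [-6,6] (was [1,6]); enqueue [0,2]
  #20 pop 4: in=[-6,6] → [-6,6] (no change)
  #21 pop 5: in=[-6,6] → [-6,6] (was [-4,6]); enqueue [4]
  #22 pop 0: in=[-6,6] → [-6,6] (was [1,6]); enqueue []
  #23 pop 2: in=[-6,6] → [-6,6] (no change)
  #24 pop 4: in=[-6,6] → [-6,6] (no change)

Fixpoint:
  val[0] = [-6,6]
  val[1] = [-6,6]
  val[2] = [-6,6]
  val[3] = [-6,6]
  val[4] = [-6,6]
  val[5] = [-6,6]
  val[6] = [-6,6]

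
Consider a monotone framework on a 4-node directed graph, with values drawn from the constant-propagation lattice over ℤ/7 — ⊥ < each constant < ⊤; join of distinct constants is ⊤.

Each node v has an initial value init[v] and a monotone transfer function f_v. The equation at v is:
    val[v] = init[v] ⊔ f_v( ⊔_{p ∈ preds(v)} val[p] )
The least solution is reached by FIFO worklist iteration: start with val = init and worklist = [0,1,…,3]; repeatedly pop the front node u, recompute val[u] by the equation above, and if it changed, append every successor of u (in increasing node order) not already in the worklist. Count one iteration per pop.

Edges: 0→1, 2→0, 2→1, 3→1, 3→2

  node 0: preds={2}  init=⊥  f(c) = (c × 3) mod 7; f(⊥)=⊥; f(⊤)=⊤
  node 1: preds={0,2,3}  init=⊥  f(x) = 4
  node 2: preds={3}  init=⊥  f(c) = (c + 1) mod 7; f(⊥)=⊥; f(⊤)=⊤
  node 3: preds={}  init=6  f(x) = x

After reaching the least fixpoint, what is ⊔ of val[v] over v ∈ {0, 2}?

0

Iteration log — 6 steps:
  step 1. node 0  ⊔preds=⊥  new=⊥  stable
  step 2. node 1  ⊔preds=6  new=4  old=⊥  +wl: 
  step 3. node 2  ⊔preds=6  new=0  old=⊥  +wl: 0,1
  step 4. node 3  ⊔preds=⊥  new=6  stable
  step 5. node 0  ⊔preds=0  new=0  old=⊥  +wl: 
  step 6. node 1  ⊔preds=⊤  new=4  stable

Least fixpoint reached:
  node 0: 0
  node 1: 4
  node 2: 0
  node 3: 6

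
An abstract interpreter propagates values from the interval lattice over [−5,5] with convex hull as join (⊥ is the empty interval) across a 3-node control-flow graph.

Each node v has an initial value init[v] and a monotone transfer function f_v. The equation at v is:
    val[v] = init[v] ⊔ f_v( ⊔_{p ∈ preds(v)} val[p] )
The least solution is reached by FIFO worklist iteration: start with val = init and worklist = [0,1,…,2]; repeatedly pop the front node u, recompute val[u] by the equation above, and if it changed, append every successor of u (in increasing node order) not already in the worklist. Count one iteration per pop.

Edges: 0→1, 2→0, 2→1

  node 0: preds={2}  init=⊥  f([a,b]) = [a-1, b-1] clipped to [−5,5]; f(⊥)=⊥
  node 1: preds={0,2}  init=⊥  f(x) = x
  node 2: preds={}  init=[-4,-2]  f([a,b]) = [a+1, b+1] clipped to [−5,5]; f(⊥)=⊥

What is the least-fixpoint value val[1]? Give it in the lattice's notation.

Trace (3 dequeues):
  [1] u=0 | in [-4,-2] | out [-5,-3] | prev ⊥ | push {}
  [2] u=1 | in [-5,-2] | out [-5,-2] | prev ⊥ | push {}
  [3] u=2 | in ⊥ | out [-4,-2] | ==

Converged values:
  [0] [-5,-3]
  [1] [-5,-2]
  [2] [-4,-2]

[-5,-2]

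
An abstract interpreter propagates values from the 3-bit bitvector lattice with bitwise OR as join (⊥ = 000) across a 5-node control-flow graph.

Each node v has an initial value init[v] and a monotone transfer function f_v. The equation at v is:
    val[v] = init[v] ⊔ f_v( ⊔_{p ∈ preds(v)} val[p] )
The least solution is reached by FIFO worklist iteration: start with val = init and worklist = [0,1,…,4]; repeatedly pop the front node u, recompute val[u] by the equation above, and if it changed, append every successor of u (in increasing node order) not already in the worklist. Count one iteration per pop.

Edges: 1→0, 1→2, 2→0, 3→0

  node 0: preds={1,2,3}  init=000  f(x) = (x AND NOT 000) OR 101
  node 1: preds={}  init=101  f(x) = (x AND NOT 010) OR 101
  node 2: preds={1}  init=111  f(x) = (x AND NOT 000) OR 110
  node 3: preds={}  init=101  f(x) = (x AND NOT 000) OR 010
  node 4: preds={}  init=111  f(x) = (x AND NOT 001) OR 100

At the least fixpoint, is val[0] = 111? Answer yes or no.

Worklist (6 pops):
  #1 pop 0: in=111 → 111 (was 000); enqueue []
  #2 pop 1: in=000 → 101 (no change)
  #3 pop 2: in=101 → 111 (no change)
  #4 pop 3: in=000 → 111 (was 101); enqueue [0]
  #5 pop 4: in=000 → 111 (no change)
  #6 pop 0: in=111 → 111 (no change)

Fixpoint:
  val[0] = 111
  val[1] = 101
  val[2] = 111
  val[3] = 111
  val[4] = 111

yes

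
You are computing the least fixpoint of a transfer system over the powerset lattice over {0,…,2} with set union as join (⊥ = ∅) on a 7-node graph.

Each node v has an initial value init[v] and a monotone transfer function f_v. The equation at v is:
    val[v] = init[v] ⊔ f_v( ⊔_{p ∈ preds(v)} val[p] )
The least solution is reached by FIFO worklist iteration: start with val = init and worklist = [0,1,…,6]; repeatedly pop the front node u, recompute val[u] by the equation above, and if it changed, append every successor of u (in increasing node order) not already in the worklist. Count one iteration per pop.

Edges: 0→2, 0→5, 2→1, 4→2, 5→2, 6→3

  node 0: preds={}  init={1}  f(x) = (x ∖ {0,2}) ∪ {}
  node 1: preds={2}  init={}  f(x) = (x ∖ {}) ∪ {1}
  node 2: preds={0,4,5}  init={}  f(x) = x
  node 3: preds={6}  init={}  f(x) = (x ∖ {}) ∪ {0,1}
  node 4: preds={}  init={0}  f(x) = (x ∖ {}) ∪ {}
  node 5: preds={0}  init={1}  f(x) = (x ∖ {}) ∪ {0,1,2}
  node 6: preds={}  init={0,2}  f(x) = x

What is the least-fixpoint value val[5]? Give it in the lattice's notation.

{0,1,2}

Worklist (10 pops):
  #1 pop 0: in={} → {1} (no change)
  #2 pop 1: in={} → {1} (was {}); enqueue []
  #3 pop 2: in={0,1} → {0,1} (was {}); enqueue [1]
  #4 pop 3: in={0,2} → {0,1,2} (was {}); enqueue []
  #5 pop 4: in={} → {0} (no change)
  #6 pop 5: in={1} → {0,1,2} (was {1}); enqueue [2]
  #7 pop 6: in={} → {0,2} (no change)
  #8 pop 1: in={0,1} → {0,1} (was {1}); enqueue []
  #9 pop 2: in={0,1,2} → {0,1,2} (was {0,1}); enqueue [1]
  #10 pop 1: in={0,1,2} → {0,1,2} (was {0,1}); enqueue []

Fixpoint:
  val[0] = {1}
  val[1] = {0,1,2}
  val[2] = {0,1,2}
  val[3] = {0,1,2}
  val[4] = {0}
  val[5] = {0,1,2}
  val[6] = {0,2}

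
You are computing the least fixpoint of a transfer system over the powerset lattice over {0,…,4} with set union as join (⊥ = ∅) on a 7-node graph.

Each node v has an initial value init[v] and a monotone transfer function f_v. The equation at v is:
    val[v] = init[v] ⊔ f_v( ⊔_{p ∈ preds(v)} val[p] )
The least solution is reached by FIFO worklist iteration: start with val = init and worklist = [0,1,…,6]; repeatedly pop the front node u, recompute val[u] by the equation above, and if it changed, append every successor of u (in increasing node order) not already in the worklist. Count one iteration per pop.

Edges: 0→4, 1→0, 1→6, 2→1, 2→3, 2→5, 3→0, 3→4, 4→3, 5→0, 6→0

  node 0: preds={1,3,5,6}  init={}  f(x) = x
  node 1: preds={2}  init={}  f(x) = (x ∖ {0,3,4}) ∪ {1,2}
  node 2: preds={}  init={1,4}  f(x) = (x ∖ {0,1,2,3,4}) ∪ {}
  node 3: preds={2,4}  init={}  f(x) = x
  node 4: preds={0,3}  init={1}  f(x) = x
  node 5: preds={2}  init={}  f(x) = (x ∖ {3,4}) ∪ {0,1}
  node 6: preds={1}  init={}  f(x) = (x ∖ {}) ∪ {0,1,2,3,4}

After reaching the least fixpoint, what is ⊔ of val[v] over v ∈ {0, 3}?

Iteration log — 13 steps:
  step 1. node 0  ⊔preds={}  new={}  stable
  step 2. node 1  ⊔preds={1,4}  new={1,2}  old={}  +wl: 0
  step 3. node 2  ⊔preds={}  new={1,4}  stable
  step 4. node 3  ⊔preds={1,4}  new={1,4}  old={}  +wl: 
  step 5. node 4  ⊔preds={1,4}  new={1,4}  old={1}  +wl: 3
  step 6. node 5  ⊔preds={1,4}  new={0,1}  old={}  +wl: 
  step 7. node 6  ⊔preds={1,2}  new={0,1,2,3,4}  old={}  +wl: 
  step 8. node 0  ⊔preds={0,1,2,3,4}  new={0,1,2,3,4}  old={}  +wl: 4
  step 9. node 3  ⊔preds={1,4}  new={1,4}  stable
  step 10. node 4  ⊔preds={0,1,2,3,4}  new={0,1,2,3,4}  old={1,4}  +wl: 3
  step 11. node 3  ⊔preds={0,1,2,3,4}  new={0,1,2,3,4}  old={1,4}  +wl: 0,4
  step 12. node 0  ⊔preds={0,1,2,3,4}  new={0,1,2,3,4}  stable
  step 13. node 4  ⊔preds={0,1,2,3,4}  new={0,1,2,3,4}  stable

Least fixpoint reached:
  node 0: {0,1,2,3,4}
  node 1: {1,2}
  node 2: {1,4}
  node 3: {0,1,2,3,4}
  node 4: {0,1,2,3,4}
  node 5: {0,1}
  node 6: {0,1,2,3,4}

{0,1,2,3,4}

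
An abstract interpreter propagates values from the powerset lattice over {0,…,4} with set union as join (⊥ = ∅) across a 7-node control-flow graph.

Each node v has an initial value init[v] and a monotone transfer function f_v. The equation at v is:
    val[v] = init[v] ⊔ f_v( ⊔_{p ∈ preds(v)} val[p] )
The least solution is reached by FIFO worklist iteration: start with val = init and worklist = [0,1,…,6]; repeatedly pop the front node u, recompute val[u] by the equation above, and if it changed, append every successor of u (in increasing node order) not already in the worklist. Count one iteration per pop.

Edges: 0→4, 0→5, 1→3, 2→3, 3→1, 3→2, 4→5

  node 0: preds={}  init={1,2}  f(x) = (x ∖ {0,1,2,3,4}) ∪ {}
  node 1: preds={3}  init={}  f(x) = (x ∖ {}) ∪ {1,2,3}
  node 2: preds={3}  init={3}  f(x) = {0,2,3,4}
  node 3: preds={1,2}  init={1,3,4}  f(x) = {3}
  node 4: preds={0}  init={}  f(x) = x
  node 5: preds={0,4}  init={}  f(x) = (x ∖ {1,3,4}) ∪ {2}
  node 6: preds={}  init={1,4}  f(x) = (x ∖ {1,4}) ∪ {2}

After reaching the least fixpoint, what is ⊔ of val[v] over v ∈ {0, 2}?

{0,1,2,3,4}

Worklist (7 pops):
  #1 pop 0: in={} → {1,2} (no change)
  #2 pop 1: in={1,3,4} → {1,2,3,4} (was {}); enqueue []
  #3 pop 2: in={1,3,4} → {0,2,3,4} (was {3}); enqueue []
  #4 pop 3: in={0,1,2,3,4} → {1,3,4} (no change)
  #5 pop 4: in={1,2} → {1,2} (was {}); enqueue []
  #6 pop 5: in={1,2} → {2} (was {}); enqueue []
  #7 pop 6: in={} → {1,2,4} (was {1,4}); enqueue []

Fixpoint:
  val[0] = {1,2}
  val[1] = {1,2,3,4}
  val[2] = {0,2,3,4}
  val[3] = {1,3,4}
  val[4] = {1,2}
  val[5] = {2}
  val[6] = {1,2,4}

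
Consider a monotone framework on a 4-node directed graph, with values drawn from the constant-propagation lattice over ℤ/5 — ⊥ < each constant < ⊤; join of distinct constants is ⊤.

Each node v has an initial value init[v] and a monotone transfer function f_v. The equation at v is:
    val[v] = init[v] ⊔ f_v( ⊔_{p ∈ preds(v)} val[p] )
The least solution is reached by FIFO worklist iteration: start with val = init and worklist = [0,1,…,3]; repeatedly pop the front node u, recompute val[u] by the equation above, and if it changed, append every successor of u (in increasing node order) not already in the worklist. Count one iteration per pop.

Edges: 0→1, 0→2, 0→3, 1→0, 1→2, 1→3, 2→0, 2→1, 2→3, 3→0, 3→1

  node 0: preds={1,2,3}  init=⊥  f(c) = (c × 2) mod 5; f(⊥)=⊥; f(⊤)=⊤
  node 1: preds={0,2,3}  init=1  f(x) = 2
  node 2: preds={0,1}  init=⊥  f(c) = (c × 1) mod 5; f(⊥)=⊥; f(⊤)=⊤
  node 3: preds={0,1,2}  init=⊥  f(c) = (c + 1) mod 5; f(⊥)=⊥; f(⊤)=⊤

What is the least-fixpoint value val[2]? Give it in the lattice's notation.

⊤

Iteration log — 8 steps:
  step 1. node 0  ⊔preds=1  new=2  old=⊥  +wl: 
  step 2. node 1  ⊔preds=2  new=⊤  old=1  +wl: 0
  step 3. node 2  ⊔preds=⊤  new=⊤  old=⊥  +wl: 1
  step 4. node 3  ⊔preds=⊤  new=⊤  old=⊥  +wl: 
  step 5. node 0  ⊔preds=⊤  new=⊤  old=2  +wl: 2,3
  step 6. node 1  ⊔preds=⊤  new=⊤  stable
  step 7. node 2  ⊔preds=⊤  new=⊤  stable
  step 8. node 3  ⊔preds=⊤  new=⊤  stable

Least fixpoint reached:
  node 0: ⊤
  node 1: ⊤
  node 2: ⊤
  node 3: ⊤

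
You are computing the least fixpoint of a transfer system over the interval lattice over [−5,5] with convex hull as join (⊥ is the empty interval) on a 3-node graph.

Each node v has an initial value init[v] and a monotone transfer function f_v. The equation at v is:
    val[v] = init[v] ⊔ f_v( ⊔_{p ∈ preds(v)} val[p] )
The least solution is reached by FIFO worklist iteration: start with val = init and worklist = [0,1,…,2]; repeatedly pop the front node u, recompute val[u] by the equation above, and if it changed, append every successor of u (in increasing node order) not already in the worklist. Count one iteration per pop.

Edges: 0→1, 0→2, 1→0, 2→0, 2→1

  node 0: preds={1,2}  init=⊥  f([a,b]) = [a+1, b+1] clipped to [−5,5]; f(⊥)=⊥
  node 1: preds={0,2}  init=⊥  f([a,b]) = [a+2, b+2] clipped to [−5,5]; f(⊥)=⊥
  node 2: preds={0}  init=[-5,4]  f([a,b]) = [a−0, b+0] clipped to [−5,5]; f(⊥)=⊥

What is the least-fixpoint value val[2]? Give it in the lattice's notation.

[-5,5]

Iteration log — 5 steps:
  step 1. node 0  ⊔preds=[-5,4]  new=[-4,5]  old=⊥  +wl: 
  step 2. node 1  ⊔preds=[-5,5]  new=[-3,5]  old=⊥  +wl: 0
  step 3. node 2  ⊔preds=[-4,5]  new=[-5,5]  old=[-5,4]  +wl: 1
  step 4. node 0  ⊔preds=[-5,5]  new=[-4,5]  stable
  step 5. node 1  ⊔preds=[-5,5]  new=[-3,5]  stable

Least fixpoint reached:
  node 0: [-4,5]
  node 1: [-3,5]
  node 2: [-5,5]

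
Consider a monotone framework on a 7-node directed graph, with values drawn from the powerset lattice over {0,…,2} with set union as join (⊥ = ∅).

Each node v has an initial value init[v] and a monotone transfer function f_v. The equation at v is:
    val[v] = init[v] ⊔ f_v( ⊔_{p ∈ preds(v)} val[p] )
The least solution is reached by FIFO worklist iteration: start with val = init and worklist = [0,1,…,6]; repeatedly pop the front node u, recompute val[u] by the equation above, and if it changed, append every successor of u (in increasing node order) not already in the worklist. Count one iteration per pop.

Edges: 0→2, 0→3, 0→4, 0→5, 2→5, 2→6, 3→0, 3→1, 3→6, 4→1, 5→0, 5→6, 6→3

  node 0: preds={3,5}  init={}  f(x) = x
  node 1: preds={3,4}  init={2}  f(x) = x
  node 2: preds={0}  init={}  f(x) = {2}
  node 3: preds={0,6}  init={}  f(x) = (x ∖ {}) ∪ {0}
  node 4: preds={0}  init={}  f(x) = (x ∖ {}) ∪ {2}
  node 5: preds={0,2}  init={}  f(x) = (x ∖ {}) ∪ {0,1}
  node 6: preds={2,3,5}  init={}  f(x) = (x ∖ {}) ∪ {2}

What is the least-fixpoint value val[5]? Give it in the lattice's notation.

{0,1,2}

Worklist (16 pops):
  #1 pop 0: in={} → {} (no change)
  #2 pop 1: in={} → {2} (no change)
  #3 pop 2: in={} → {2} (was {}); enqueue []
  #4 pop 3: in={} → {0} (was {}); enqueue [0,1]
  #5 pop 4: in={} → {2} (was {}); enqueue []
  #6 pop 5: in={2} → {0,1,2} (was {}); enqueue []
  #7 pop 6: in={0,1,2} → {0,1,2} (was {}); enqueue [3]
  #8 pop 0: in={0,1,2} → {0,1,2} (was {}); enqueue [2,4,5]
  #9 pop 1: in={0,2} → {0,2} (was {2}); enqueue []
  #10 pop 3: in={0,1,2} → {0,1,2} (was {0}); enqueue [0,1,6]
  #11 pop 2: in={0,1,2} → {2} (no change)
  #12 pop 4: in={0,1,2} → {0,1,2} (was {2}); enqueue []
  #13 pop 5: in={0,1,2} → {0,1,2} (no change)
  #14 pop 0: in={0,1,2} → {0,1,2} (no change)
  #15 pop 1: in={0,1,2} → {0,1,2} (was {0,2}); enqueue []
  #16 pop 6: in={0,1,2} → {0,1,2} (no change)

Fixpoint:
  val[0] = {0,1,2}
  val[1] = {0,1,2}
  val[2] = {2}
  val[3] = {0,1,2}
  val[4] = {0,1,2}
  val[5] = {0,1,2}
  val[6] = {0,1,2}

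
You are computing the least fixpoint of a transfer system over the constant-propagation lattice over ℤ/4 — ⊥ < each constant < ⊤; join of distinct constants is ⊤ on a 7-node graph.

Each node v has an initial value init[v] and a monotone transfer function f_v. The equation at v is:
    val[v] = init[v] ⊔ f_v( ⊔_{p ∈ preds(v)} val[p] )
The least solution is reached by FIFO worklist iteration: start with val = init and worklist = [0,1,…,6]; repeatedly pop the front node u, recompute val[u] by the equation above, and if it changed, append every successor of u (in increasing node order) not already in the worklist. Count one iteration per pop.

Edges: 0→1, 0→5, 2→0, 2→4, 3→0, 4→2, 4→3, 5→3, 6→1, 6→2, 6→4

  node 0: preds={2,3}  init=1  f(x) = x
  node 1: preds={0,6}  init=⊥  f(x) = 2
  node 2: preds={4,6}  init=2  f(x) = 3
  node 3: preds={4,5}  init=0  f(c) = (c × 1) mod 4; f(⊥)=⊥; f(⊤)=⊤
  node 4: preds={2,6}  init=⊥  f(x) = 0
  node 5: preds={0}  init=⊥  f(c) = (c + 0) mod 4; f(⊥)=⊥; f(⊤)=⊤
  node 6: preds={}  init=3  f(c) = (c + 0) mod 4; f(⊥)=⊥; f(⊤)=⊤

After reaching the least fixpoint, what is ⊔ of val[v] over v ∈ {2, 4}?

⊤

Worklist (11 pops):
  #1 pop 0: in=⊤ → ⊤ (was 1); enqueue []
  #2 pop 1: in=⊤ → 2 (was ⊥); enqueue []
  #3 pop 2: in=3 → ⊤ (was 2); enqueue [0]
  #4 pop 3: in=⊥ → 0 (no change)
  #5 pop 4: in=⊤ → 0 (was ⊥); enqueue [2,3]
  #6 pop 5: in=⊤ → ⊤ (was ⊥); enqueue []
  #7 pop 6: in=⊥ → 3 (no change)
  #8 pop 0: in=⊤ → ⊤ (no change)
  #9 pop 2: in=⊤ → ⊤ (no change)
  #10 pop 3: in=⊤ → ⊤ (was 0); enqueue [0]
  #11 pop 0: in=⊤ → ⊤ (no change)

Fixpoint:
  val[0] = ⊤
  val[1] = 2
  val[2] = ⊤
  val[3] = ⊤
  val[4] = 0
  val[5] = ⊤
  val[6] = 3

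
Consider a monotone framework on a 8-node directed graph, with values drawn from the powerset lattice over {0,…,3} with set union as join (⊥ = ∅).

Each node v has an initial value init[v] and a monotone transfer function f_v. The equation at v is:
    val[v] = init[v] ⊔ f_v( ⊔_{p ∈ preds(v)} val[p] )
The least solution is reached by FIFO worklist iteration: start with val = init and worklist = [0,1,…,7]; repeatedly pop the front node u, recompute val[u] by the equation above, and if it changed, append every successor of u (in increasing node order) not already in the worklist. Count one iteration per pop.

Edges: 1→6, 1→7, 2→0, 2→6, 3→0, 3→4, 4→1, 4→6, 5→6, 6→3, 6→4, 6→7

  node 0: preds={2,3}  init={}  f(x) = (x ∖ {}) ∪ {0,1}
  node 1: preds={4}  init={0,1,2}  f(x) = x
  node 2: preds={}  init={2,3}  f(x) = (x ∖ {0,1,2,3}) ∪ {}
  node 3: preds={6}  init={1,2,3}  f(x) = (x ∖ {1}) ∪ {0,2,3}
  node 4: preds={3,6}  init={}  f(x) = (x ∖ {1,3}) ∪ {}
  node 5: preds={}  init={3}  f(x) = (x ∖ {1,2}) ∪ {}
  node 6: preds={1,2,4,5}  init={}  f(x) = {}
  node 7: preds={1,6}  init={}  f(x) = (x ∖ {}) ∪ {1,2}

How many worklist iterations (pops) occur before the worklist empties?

Trace (10 dequeues):
  [1] u=0 | in {1,2,3} | out {0,1,2,3} | prev {} | push {}
  [2] u=1 | in {} | out {0,1,2} | ==
  [3] u=2 | in {} | out {2,3} | ==
  [4] u=3 | in {} | out {0,1,2,3} | prev {1,2,3} | push {0}
  [5] u=4 | in {0,1,2,3} | out {0,2} | prev {} | push {1}
  [6] u=5 | in {} | out {3} | ==
  [7] u=6 | in {0,1,2,3} | out {} | ==
  [8] u=7 | in {0,1,2} | out {0,1,2} | prev {} | push {}
  [9] u=0 | in {0,1,2,3} | out {0,1,2,3} | ==
  [10] u=1 | in {0,2} | out {0,1,2} | ==

Converged values:
  [0] {0,1,2,3}
  [1] {0,1,2}
  [2] {2,3}
  [3] {0,1,2,3}
  [4] {0,2}
  [5] {3}
  [6] {}
  [7] {0,1,2}

10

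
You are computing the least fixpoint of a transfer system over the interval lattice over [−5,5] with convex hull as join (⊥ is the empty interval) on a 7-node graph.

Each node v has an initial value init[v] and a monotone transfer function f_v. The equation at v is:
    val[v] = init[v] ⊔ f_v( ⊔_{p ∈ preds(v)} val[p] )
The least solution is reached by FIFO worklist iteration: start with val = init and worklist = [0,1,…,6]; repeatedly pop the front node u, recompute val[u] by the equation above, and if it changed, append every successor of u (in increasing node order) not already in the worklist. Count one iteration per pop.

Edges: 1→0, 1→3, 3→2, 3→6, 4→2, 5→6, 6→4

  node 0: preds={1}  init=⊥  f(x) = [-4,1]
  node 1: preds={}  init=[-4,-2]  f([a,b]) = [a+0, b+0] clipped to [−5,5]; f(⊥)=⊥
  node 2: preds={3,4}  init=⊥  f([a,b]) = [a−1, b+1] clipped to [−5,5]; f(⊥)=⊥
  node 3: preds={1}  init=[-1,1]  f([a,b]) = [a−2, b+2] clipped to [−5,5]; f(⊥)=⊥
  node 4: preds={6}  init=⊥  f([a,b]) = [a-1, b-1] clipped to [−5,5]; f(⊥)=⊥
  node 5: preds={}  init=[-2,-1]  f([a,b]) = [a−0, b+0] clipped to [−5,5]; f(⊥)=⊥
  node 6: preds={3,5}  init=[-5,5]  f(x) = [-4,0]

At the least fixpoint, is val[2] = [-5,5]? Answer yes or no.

Worklist (8 pops):
  #1 pop 0: in=[-4,-2] → [-4,1] (was ⊥); enqueue []
  #2 pop 1: in=⊥ → [-4,-2] (no change)
  #3 pop 2: in=[-1,1] → [-2,2] (was ⊥); enqueue []
  #4 pop 3: in=[-4,-2] → [-5,1] (was [-1,1]); enqueue [2]
  #5 pop 4: in=[-5,5] → [-5,4] (was ⊥); enqueue []
  #6 pop 5: in=⊥ → [-2,-1] (no change)
  #7 pop 6: in=[-5,1] → [-5,5] (no change)
  #8 pop 2: in=[-5,4] → [-5,5] (was [-2,2]); enqueue []

Fixpoint:
  val[0] = [-4,1]
  val[1] = [-4,-2]
  val[2] = [-5,5]
  val[3] = [-5,1]
  val[4] = [-5,4]
  val[5] = [-2,-1]
  val[6] = [-5,5]

yes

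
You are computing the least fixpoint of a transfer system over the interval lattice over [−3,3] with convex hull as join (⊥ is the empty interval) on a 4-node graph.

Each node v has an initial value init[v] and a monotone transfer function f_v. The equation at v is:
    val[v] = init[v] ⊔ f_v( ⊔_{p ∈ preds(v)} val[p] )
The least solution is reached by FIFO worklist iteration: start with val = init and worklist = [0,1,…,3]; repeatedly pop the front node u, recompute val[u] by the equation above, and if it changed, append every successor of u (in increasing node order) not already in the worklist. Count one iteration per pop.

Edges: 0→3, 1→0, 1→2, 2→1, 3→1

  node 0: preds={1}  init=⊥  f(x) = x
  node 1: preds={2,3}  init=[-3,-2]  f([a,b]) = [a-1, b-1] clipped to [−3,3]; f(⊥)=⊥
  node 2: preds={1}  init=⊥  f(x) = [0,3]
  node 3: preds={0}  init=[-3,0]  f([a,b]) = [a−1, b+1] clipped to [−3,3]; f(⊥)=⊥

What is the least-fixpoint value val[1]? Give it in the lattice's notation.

[-3,2]

Iteration log — 11 steps:
  step 1. node 0  ⊔preds=[-3,-2]  new=[-3,-2]  old=⊥  +wl: 
  step 2. node 1  ⊔preds=[-3,0]  new=[-3,-1]  old=[-3,-2]  +wl: 0
  step 3. node 2  ⊔preds=[-3,-1]  new=[0,3]  old=⊥  +wl: 1
  step 4. node 3  ⊔preds=[-3,-2]  new=[-3,0]  stable
  step 5. node 0  ⊔preds=[-3,-1]  new=[-3,-1]  old=[-3,-2]  +wl: 3
  step 6. node 1  ⊔preds=[-3,3]  new=[-3,2]  old=[-3,-1]  +wl: 0,2
  step 7. node 3  ⊔preds=[-3,-1]  new=[-3,0]  stable
  step 8. node 0  ⊔preds=[-3,2]  new=[-3,2]  old=[-3,-1]  +wl: 3
  step 9. node 2  ⊔preds=[-3,2]  new=[0,3]  stable
  step 10. node 3  ⊔preds=[-3,2]  new=[-3,3]  old=[-3,0]  +wl: 1
  step 11. node 1  ⊔preds=[-3,3]  new=[-3,2]  stable

Least fixpoint reached:
  node 0: [-3,2]
  node 1: [-3,2]
  node 2: [0,3]
  node 3: [-3,3]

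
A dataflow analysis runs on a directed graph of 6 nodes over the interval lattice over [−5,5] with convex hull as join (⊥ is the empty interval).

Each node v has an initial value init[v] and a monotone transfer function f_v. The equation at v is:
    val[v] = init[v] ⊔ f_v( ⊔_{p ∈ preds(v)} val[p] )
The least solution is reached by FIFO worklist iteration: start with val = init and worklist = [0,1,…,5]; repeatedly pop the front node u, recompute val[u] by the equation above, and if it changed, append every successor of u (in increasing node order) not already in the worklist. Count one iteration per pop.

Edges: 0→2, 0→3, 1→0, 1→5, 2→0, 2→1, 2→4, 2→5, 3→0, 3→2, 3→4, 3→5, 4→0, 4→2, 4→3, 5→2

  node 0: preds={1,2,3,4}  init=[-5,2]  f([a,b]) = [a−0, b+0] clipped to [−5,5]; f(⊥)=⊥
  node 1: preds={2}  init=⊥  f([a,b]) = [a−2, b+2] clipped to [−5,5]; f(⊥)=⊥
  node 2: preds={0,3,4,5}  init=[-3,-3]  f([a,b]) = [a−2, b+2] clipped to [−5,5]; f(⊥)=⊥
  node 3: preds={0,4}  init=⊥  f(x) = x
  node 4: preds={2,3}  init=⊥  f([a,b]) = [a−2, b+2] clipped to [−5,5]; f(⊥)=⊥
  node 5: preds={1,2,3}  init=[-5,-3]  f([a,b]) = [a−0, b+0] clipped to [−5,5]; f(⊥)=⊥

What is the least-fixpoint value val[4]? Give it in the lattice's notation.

Worklist (15 pops):
  #1 pop 0: in=[-3,-3] → [-5,2] (no change)
  #2 pop 1: in=[-3,-3] → [-5,-1] (was ⊥); enqueue [0]
  #3 pop 2: in=[-5,2] → [-5,4] (was [-3,-3]); enqueue [1]
  #4 pop 3: in=[-5,2] → [-5,2] (was ⊥); enqueue [2]
  #5 pop 4: in=[-5,4] → [-5,5] (was ⊥); enqueue [3]
  #6 pop 5: in=[-5,4] → [-5,4] (was [-5,-3]); enqueue []
  #7 pop 0: in=[-5,5] → [-5,5] (was [-5,2]); enqueue []
  #8 pop 1: in=[-5,4] → [-5,5] (was [-5,-1]); enqueue [0,5]
  #9 pop 2: in=[-5,5] → [-5,5] (was [-5,4]); enqueue [1,4]
  #10 pop 3: in=[-5,5] → [-5,5] (was [-5,2]); enqueue [2]
  #11 pop 0: in=[-5,5] → [-5,5] (no change)
  #12 pop 5: in=[-5,5] → [-5,5] (was [-5,4]); enqueue []
  #13 pop 1: in=[-5,5] → [-5,5] (no change)
  #14 pop 4: in=[-5,5] → [-5,5] (no change)
  #15 pop 2: in=[-5,5] → [-5,5] (no change)

Fixpoint:
  val[0] = [-5,5]
  val[1] = [-5,5]
  val[2] = [-5,5]
  val[3] = [-5,5]
  val[4] = [-5,5]
  val[5] = [-5,5]

[-5,5]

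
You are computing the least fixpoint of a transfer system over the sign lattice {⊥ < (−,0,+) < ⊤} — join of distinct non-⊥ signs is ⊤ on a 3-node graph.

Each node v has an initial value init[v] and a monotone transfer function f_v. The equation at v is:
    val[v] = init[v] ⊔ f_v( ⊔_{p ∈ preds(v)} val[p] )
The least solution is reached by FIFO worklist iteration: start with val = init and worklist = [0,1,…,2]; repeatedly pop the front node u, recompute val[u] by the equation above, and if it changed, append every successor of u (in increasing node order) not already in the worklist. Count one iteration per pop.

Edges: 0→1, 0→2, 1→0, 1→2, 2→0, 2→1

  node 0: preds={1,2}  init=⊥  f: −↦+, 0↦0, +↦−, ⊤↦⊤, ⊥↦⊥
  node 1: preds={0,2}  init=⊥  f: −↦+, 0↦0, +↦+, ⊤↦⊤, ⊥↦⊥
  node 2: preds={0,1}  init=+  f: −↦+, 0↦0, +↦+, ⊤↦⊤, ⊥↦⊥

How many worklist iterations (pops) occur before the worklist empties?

6

Trace (6 dequeues):
  [1] u=0 | in + | out − | prev ⊥ | push {}
  [2] u=1 | in ⊤ | out ⊤ | prev ⊥ | push {0}
  [3] u=2 | in ⊤ | out ⊤ | prev + | push {1}
  [4] u=0 | in ⊤ | out ⊤ | prev − | push {2}
  [5] u=1 | in ⊤ | out ⊤ | ==
  [6] u=2 | in ⊤ | out ⊤ | ==

Converged values:
  [0] ⊤
  [1] ⊤
  [2] ⊤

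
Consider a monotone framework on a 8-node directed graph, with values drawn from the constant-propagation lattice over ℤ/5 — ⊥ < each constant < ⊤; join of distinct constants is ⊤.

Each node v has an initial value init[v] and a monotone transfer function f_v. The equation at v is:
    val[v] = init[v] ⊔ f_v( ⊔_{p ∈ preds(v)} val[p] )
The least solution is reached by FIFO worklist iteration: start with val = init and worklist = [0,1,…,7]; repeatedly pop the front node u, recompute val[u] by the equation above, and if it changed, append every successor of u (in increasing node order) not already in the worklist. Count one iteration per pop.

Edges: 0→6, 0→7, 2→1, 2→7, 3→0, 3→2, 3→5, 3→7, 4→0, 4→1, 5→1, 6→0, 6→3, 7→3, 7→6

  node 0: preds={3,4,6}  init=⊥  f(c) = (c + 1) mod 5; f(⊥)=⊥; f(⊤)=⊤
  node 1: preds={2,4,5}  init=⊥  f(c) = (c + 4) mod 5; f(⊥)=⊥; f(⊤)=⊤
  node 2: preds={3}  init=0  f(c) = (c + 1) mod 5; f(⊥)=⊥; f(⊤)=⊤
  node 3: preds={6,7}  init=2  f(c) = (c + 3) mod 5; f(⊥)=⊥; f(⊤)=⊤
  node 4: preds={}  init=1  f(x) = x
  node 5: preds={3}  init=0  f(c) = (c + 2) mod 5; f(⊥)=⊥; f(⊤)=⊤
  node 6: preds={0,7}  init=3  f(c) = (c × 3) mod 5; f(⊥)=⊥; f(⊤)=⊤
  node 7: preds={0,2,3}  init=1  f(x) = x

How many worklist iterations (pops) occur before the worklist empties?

13

Iteration log — 13 steps:
  step 1. node 0  ⊔preds=⊤  new=⊤  old=⊥  +wl: 
  step 2. node 1  ⊔preds=⊤  new=⊤  old=⊥  +wl: 
  step 3. node 2  ⊔preds=2  new=⊤  old=0  +wl: 1
  step 4. node 3  ⊔preds=⊤  new=⊤  old=2  +wl: 0,2
  step 5. node 4  ⊔preds=⊥  new=1  stable
  step 6. node 5  ⊔preds=⊤  new=⊤  old=0  +wl: 
  step 7. node 6  ⊔preds=⊤  new=⊤  old=3  +wl: 3
  step 8. node 7  ⊔preds=⊤  new=⊤  old=1  +wl: 6
  step 9. node 1  ⊔preds=⊤  new=⊤  stable
  step 10. node 0  ⊔preds=⊤  new=⊤  stable
  step 11. node 2  ⊔preds=⊤  new=⊤  stable
  step 12. node 3  ⊔preds=⊤  new=⊤  stable
  step 13. node 6  ⊔preds=⊤  new=⊤  stable

Least fixpoint reached:
  node 0: ⊤
  node 1: ⊤
  node 2: ⊤
  node 3: ⊤
  node 4: 1
  node 5: ⊤
  node 6: ⊤
  node 7: ⊤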